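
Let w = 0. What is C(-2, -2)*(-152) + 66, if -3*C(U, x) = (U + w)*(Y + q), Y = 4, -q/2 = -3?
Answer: -2842/3 ≈ -947.33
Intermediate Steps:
q = 6 (q = -2*(-3) = 6)
C(U, x) = -10*U/3 (C(U, x) = -(U + 0)*(4 + 6)/3 = -U*10/3 = -10*U/3)
C(-2, -2)*(-152) + 66 = -10/3*(-2)*(-152) + 66 = (20/3)*(-152) + 66 = -3040/3 + 66 = -2842/3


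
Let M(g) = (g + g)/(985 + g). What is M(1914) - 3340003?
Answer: -9682664869/2899 ≈ -3.3400e+6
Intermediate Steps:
M(g) = 2*g/(985 + g) (M(g) = (2*g)/(985 + g) = 2*g/(985 + g))
M(1914) - 3340003 = 2*1914/(985 + 1914) - 3340003 = 2*1914/2899 - 3340003 = 2*1914*(1/2899) - 3340003 = 3828/2899 - 3340003 = -9682664869/2899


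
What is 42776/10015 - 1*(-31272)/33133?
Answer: 1730486288/331826995 ≈ 5.2150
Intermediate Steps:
42776/10015 - 1*(-31272)/33133 = 42776*(1/10015) + 31272*(1/33133) = 42776/10015 + 31272/33133 = 1730486288/331826995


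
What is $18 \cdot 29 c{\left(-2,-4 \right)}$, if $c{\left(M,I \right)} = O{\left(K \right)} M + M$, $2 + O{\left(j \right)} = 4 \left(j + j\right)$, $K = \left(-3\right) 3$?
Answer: $76212$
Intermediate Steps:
$K = -9$
$O{\left(j \right)} = -2 + 8 j$ ($O{\left(j \right)} = -2 + 4 \left(j + j\right) = -2 + 4 \cdot 2 j = -2 + 8 j$)
$c{\left(M,I \right)} = - 73 M$ ($c{\left(M,I \right)} = \left(-2 + 8 \left(-9\right)\right) M + M = \left(-2 - 72\right) M + M = - 74 M + M = - 73 M$)
$18 \cdot 29 c{\left(-2,-4 \right)} = 18 \cdot 29 \left(\left(-73\right) \left(-2\right)\right) = 522 \cdot 146 = 76212$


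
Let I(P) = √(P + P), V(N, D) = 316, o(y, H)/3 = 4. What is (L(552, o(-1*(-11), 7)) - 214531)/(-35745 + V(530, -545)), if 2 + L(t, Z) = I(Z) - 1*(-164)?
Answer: 214369/35429 - 2*√6/35429 ≈ 6.0505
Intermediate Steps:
o(y, H) = 12 (o(y, H) = 3*4 = 12)
I(P) = √2*√P (I(P) = √(2*P) = √2*√P)
L(t, Z) = 162 + √2*√Z (L(t, Z) = -2 + (√2*√Z - 1*(-164)) = -2 + (√2*√Z + 164) = -2 + (164 + √2*√Z) = 162 + √2*√Z)
(L(552, o(-1*(-11), 7)) - 214531)/(-35745 + V(530, -545)) = ((162 + √2*√12) - 214531)/(-35745 + 316) = ((162 + √2*(2*√3)) - 214531)/(-35429) = ((162 + 2*√6) - 214531)*(-1/35429) = (-214369 + 2*√6)*(-1/35429) = 214369/35429 - 2*√6/35429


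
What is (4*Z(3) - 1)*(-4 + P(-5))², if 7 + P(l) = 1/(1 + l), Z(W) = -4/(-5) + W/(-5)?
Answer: -405/16 ≈ -25.313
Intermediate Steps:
Z(W) = ⅘ - W/5 (Z(W) = -4*(-⅕) + W*(-⅕) = ⅘ - W/5)
P(l) = -7 + 1/(1 + l)
(4*Z(3) - 1)*(-4 + P(-5))² = (4*(⅘ - ⅕*3) - 1)*(-4 + (-6 - 7*(-5))/(1 - 5))² = (4*(⅘ - ⅗) - 1)*(-4 + (-6 + 35)/(-4))² = (4*(⅕) - 1)*(-4 - ¼*29)² = (⅘ - 1)*(-4 - 29/4)² = -(-45/4)²/5 = -⅕*2025/16 = -405/16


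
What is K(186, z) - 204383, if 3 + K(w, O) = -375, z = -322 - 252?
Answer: -204761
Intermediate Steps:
z = -574
K(w, O) = -378 (K(w, O) = -3 - 375 = -378)
K(186, z) - 204383 = -378 - 204383 = -204761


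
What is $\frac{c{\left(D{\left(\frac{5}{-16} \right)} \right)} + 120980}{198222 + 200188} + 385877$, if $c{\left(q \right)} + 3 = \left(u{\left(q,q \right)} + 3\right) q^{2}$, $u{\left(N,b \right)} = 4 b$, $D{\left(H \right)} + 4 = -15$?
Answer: $\frac{76868675097}{199205} \approx 3.8588 \cdot 10^{5}$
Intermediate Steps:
$D{\left(H \right)} = -19$ ($D{\left(H \right)} = -4 - 15 = -19$)
$c{\left(q \right)} = -3 + q^{2} \left(3 + 4 q\right)$ ($c{\left(q \right)} = -3 + \left(4 q + 3\right) q^{2} = -3 + \left(3 + 4 q\right) q^{2} = -3 + q^{2} \left(3 + 4 q\right)$)
$\frac{c{\left(D{\left(\frac{5}{-16} \right)} \right)} + 120980}{198222 + 200188} + 385877 = \frac{\left(-3 + 3 \left(-19\right)^{2} + 4 \left(-19\right)^{3}\right) + 120980}{198222 + 200188} + 385877 = \frac{\left(-3 + 3 \cdot 361 + 4 \left(-6859\right)\right) + 120980}{398410} + 385877 = \left(\left(-3 + 1083 - 27436\right) + 120980\right) \frac{1}{398410} + 385877 = \left(-26356 + 120980\right) \frac{1}{398410} + 385877 = 94624 \cdot \frac{1}{398410} + 385877 = \frac{47312}{199205} + 385877 = \frac{76868675097}{199205}$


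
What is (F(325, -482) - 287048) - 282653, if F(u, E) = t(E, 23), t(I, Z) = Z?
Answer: -569678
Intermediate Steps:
F(u, E) = 23
(F(325, -482) - 287048) - 282653 = (23 - 287048) - 282653 = -287025 - 282653 = -569678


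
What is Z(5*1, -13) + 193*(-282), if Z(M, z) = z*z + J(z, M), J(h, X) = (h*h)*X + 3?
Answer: -53409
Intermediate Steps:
J(h, X) = 3 + X*h² (J(h, X) = h²*X + 3 = X*h² + 3 = 3 + X*h²)
Z(M, z) = 3 + z² + M*z² (Z(M, z) = z*z + (3 + M*z²) = z² + (3 + M*z²) = 3 + z² + M*z²)
Z(5*1, -13) + 193*(-282) = (3 + (-13)² + (5*1)*(-13)²) + 193*(-282) = (3 + 169 + 5*169) - 54426 = (3 + 169 + 845) - 54426 = 1017 - 54426 = -53409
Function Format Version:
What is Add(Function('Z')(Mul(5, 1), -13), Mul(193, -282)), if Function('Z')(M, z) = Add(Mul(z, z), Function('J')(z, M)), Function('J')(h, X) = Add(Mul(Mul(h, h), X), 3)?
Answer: -53409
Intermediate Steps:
Function('J')(h, X) = Add(3, Mul(X, Pow(h, 2))) (Function('J')(h, X) = Add(Mul(Pow(h, 2), X), 3) = Add(Mul(X, Pow(h, 2)), 3) = Add(3, Mul(X, Pow(h, 2))))
Function('Z')(M, z) = Add(3, Pow(z, 2), Mul(M, Pow(z, 2))) (Function('Z')(M, z) = Add(Mul(z, z), Add(3, Mul(M, Pow(z, 2)))) = Add(Pow(z, 2), Add(3, Mul(M, Pow(z, 2)))) = Add(3, Pow(z, 2), Mul(M, Pow(z, 2))))
Add(Function('Z')(Mul(5, 1), -13), Mul(193, -282)) = Add(Add(3, Pow(-13, 2), Mul(Mul(5, 1), Pow(-13, 2))), Mul(193, -282)) = Add(Add(3, 169, Mul(5, 169)), -54426) = Add(Add(3, 169, 845), -54426) = Add(1017, -54426) = -53409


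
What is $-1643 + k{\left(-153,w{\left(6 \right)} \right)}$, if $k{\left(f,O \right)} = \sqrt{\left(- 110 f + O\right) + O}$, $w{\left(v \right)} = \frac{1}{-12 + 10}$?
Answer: $-1643 + \sqrt{16829} \approx -1513.3$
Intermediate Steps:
$w{\left(v \right)} = - \frac{1}{2}$ ($w{\left(v \right)} = \frac{1}{-2} = - \frac{1}{2}$)
$k{\left(f,O \right)} = \sqrt{- 110 f + 2 O}$ ($k{\left(f,O \right)} = \sqrt{\left(O - 110 f\right) + O} = \sqrt{- 110 f + 2 O}$)
$-1643 + k{\left(-153,w{\left(6 \right)} \right)} = -1643 + \sqrt{\left(-110\right) \left(-153\right) + 2 \left(- \frac{1}{2}\right)} = -1643 + \sqrt{16830 - 1} = -1643 + \sqrt{16829}$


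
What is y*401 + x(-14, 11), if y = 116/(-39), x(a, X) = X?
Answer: -46087/39 ≈ -1181.7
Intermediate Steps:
y = -116/39 (y = 116*(-1/39) = -116/39 ≈ -2.9744)
y*401 + x(-14, 11) = -116/39*401 + 11 = -46516/39 + 11 = -46087/39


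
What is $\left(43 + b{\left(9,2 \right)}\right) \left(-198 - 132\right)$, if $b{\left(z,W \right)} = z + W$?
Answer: $-17820$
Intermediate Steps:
$b{\left(z,W \right)} = W + z$
$\left(43 + b{\left(9,2 \right)}\right) \left(-198 - 132\right) = \left(43 + \left(2 + 9\right)\right) \left(-198 - 132\right) = \left(43 + 11\right) \left(-330\right) = 54 \left(-330\right) = -17820$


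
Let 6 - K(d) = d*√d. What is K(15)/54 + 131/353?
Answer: 1532/3177 - 5*√15/18 ≈ -0.59361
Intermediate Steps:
K(d) = 6 - d^(3/2) (K(d) = 6 - d*√d = 6 - d^(3/2))
K(15)/54 + 131/353 = (6 - 15^(3/2))/54 + 131/353 = (6 - 15*√15)*(1/54) + 131*(1/353) = (6 - 15*√15)*(1/54) + 131/353 = (⅑ - 5*√15/18) + 131/353 = 1532/3177 - 5*√15/18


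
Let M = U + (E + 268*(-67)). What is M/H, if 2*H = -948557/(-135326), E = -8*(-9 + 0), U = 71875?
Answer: 14612772132/948557 ≈ 15405.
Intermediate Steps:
E = 72 (E = -8*(-9) = 72)
M = 53991 (M = 71875 + (72 + 268*(-67)) = 71875 + (72 - 17956) = 71875 - 17884 = 53991)
H = 948557/270652 (H = (-948557/(-135326))/2 = (-948557*(-1/135326))/2 = (½)*(948557/135326) = 948557/270652 ≈ 3.5047)
M/H = 53991/(948557/270652) = 53991*(270652/948557) = 14612772132/948557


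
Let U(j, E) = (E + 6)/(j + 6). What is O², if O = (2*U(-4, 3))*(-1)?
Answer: 81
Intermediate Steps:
U(j, E) = (6 + E)/(6 + j)
O = -9 (O = (2*((6 + 3)/(6 - 4)))*(-1) = (2*(9/2))*(-1) = 9*(-1) = -9)
O² = (-9)² = 81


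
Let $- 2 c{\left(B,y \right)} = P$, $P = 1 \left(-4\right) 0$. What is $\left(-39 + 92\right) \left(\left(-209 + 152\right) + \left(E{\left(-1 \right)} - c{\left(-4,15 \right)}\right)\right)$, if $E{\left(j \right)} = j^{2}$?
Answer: $-2968$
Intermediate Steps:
$P = 0$ ($P = \left(-4\right) 0 = 0$)
$c{\left(B,y \right)} = 0$ ($c{\left(B,y \right)} = \left(- \frac{1}{2}\right) 0 = 0$)
$\left(-39 + 92\right) \left(\left(-209 + 152\right) + \left(E{\left(-1 \right)} - c{\left(-4,15 \right)}\right)\right) = \left(-39 + 92\right) \left(\left(-209 + 152\right) + \left(\left(-1\right)^{2} - 0\right)\right) = 53 \left(-57 + \left(1 + 0\right)\right) = 53 \left(-57 + 1\right) = 53 \left(-56\right) = -2968$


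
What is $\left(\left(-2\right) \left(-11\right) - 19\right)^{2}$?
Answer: $9$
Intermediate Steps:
$\left(\left(-2\right) \left(-11\right) - 19\right)^{2} = \left(22 - 19\right)^{2} = 3^{2} = 9$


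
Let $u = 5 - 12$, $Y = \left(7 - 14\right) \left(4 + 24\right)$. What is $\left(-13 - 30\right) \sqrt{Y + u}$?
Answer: $- 43 i \sqrt{203} \approx - 612.66 i$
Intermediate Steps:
$Y = -196$ ($Y = \left(-7\right) 28 = -196$)
$u = -7$ ($u = 5 - 12 = -7$)
$\left(-13 - 30\right) \sqrt{Y + u} = \left(-13 - 30\right) \sqrt{-196 - 7} = - 43 \sqrt{-203} = - 43 i \sqrt{203}$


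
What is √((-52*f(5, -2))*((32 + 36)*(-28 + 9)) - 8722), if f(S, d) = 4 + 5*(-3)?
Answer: I*√747746 ≈ 864.72*I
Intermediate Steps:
f(S, d) = -11 (f(S, d) = 4 - 15 = -11)
√((-52*f(5, -2))*((32 + 36)*(-28 + 9)) - 8722) = √((-52*(-11))*((32 + 36)*(-28 + 9)) - 8722) = √(572*(68*(-19)) - 8722) = √(572*(-1292) - 8722) = √(-739024 - 8722) = √(-747746) = I*√747746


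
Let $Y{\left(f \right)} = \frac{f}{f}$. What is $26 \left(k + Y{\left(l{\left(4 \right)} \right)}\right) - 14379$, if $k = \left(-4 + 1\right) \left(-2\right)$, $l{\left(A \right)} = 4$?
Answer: $-14197$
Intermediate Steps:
$k = 6$ ($k = \left(-3\right) \left(-2\right) = 6$)
$Y{\left(f \right)} = 1$
$26 \left(k + Y{\left(l{\left(4 \right)} \right)}\right) - 14379 = 26 \left(6 + 1\right) - 14379 = 26 \cdot 7 - 14379 = 182 - 14379 = -14197$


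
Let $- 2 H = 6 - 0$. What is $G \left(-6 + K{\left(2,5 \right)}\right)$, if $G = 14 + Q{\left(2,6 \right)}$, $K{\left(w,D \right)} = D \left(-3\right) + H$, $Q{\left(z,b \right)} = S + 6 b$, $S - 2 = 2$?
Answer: $-1296$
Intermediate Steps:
$S = 4$ ($S = 2 + 2 = 4$)
$H = -3$ ($H = - \frac{6 - 0}{2} = - \frac{6 + 0}{2} = \left(- \frac{1}{2}\right) 6 = -3$)
$Q{\left(z,b \right)} = 4 + 6 b$
$K{\left(w,D \right)} = -3 - 3 D$ ($K{\left(w,D \right)} = D \left(-3\right) - 3 = - 3 D - 3 = -3 - 3 D$)
$G = 54$ ($G = 14 + \left(4 + 6 \cdot 6\right) = 14 + \left(4 + 36\right) = 14 + 40 = 54$)
$G \left(-6 + K{\left(2,5 \right)}\right) = 54 \left(-6 - 18\right) = 54 \left(-24\right) = -1296$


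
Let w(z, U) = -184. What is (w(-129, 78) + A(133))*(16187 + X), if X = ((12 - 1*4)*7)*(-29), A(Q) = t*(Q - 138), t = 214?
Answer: -18262002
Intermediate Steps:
A(Q) = -29532 + 214*Q (A(Q) = 214*(Q - 138) = 214*(-138 + Q) = -29532 + 214*Q)
X = -1624 (X = ((12 - 4)*7)*(-29) = (8*7)*(-29) = 56*(-29) = -1624)
(w(-129, 78) + A(133))*(16187 + X) = (-184 + (-29532 + 214*133))*(16187 - 1624) = (-184 + (-29532 + 28462))*14563 = (-184 - 1070)*14563 = -1254*14563 = -18262002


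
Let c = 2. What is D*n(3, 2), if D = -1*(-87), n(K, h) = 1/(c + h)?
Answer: 87/4 ≈ 21.750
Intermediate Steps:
n(K, h) = 1/(2 + h)
D = 87
D*n(3, 2) = 87/(2 + 2) = 87/4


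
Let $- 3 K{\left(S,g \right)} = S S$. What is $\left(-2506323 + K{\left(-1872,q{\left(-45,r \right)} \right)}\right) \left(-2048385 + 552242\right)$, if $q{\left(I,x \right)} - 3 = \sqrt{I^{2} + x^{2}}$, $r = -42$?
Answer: $5497504142493$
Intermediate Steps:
$q{\left(I,x \right)} = 3 + \sqrt{I^{2} + x^{2}}$
$K{\left(S,g \right)} = - \frac{S^{2}}{3}$ ($K{\left(S,g \right)} = - \frac{S S}{3} = - \frac{S^{2}}{3}$)
$\left(-2506323 + K{\left(-1872,q{\left(-45,r \right)} \right)}\right) \left(-2048385 + 552242\right) = \left(-2506323 - \frac{\left(-1872\right)^{2}}{3}\right) \left(-2048385 + 552242\right) = \left(-2506323 - 1168128\right) \left(-1496143\right) = \left(-3674451\right) \left(-1496143\right) = 5497504142493$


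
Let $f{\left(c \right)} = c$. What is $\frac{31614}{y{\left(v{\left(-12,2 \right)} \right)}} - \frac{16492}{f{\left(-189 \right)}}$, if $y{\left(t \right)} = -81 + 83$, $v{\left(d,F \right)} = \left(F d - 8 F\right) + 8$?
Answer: $\frac{429145}{27} \approx 15894.0$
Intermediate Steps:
$v{\left(d,F \right)} = 8 - 8 F + F d$ ($v{\left(d,F \right)} = \left(- 8 F + F d\right) + 8 = 8 - 8 F + F d$)
$y{\left(t \right)} = 2$
$\frac{31614}{y{\left(v{\left(-12,2 \right)} \right)}} - \frac{16492}{f{\left(-189 \right)}} = \frac{31614}{2} - \frac{16492}{-189} = 31614 \cdot \frac{1}{2} - - \frac{2356}{27} = 15807 + \frac{2356}{27} = \frac{429145}{27}$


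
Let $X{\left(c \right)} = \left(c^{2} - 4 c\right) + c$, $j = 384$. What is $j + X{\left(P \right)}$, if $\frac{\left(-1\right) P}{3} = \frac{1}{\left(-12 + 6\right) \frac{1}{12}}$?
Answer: $402$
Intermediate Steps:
$P = 6$ ($P = - 3 \frac{1}{\left(-12 + 6\right) \frac{1}{12}} = - 3 \frac{\frac{1}{\frac{1}{12}}}{-6} = - 3 \left(\left(- \frac{1}{6}\right) 12\right) = \left(-3\right) \left(-2\right) = 6$)
$X{\left(c \right)} = c^{2} - 3 c$
$j + X{\left(P \right)} = 384 + 6 \left(-3 + 6\right) = 384 + 6 \cdot 3 = 384 + 18 = 402$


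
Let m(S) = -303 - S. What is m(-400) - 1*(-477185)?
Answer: 477282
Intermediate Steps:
m(-400) - 1*(-477185) = (-303 - 1*(-400)) - 1*(-477185) = (-303 + 400) + 477185 = 97 + 477185 = 477282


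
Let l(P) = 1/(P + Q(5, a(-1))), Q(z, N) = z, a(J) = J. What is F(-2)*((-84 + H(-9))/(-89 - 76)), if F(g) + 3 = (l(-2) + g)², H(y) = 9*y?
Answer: -2/9 ≈ -0.22222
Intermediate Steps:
l(P) = 1/(5 + P) (l(P) = 1/(P + 5) = 1/(5 + P))
F(g) = -3 + (⅓ + g)² (F(g) = -3 + (1/(5 - 2) + g)² = -3 + (1/3 + g)² = -3 + (⅓ + g)²)
F(-2)*((-84 + H(-9))/(-89 - 76)) = (-3 + (1 + 3*(-2))²/9)*((-84 + 9*(-9))/(-89 - 76)) = (-3 + (1 - 6)²/9)*((-84 - 81)/(-165)) = (-3 + (⅑)*(-5)²)*(-165*(-1/165)) = (-3 + (⅑)*25)*1 = (-3 + 25/9)*1 = -2/9*1 = -2/9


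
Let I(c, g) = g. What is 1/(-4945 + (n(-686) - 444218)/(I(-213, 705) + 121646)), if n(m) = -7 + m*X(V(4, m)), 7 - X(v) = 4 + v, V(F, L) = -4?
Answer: -122351/605474722 ≈ -0.00020207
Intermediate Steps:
X(v) = 3 - v (X(v) = 7 - (4 + v) = 7 + (-4 - v) = 3 - v)
n(m) = -7 + 7*m (n(m) = -7 + m*(3 - 1*(-4)) = -7 + m*(3 + 4) = -7 + m*7 = -7 + 7*m)
1/(-4945 + (n(-686) - 444218)/(I(-213, 705) + 121646)) = 1/(-4945 + ((-7 + 7*(-686)) - 444218)/(705 + 121646)) = 1/(-4945 + ((-7 - 4802) - 444218)/122351) = 1/(-4945 + (-4809 - 444218)*(1/122351)) = 1/(-4945 - 449027*1/122351) = 1/(-4945 - 449027/122351) = 1/(-605474722/122351) = -122351/605474722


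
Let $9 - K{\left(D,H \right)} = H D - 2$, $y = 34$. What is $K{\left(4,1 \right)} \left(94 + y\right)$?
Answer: $896$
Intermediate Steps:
$K{\left(D,H \right)} = 11 - D H$ ($K{\left(D,H \right)} = 9 - \left(H D - 2\right) = 9 - \left(D H - 2\right) = 9 - \left(-2 + D H\right) = 11 - D H$)
$K{\left(4,1 \right)} \left(94 + y\right) = \left(11 - 4 \cdot 1\right) \left(94 + 34\right) = \left(11 - 4\right) 128 = 7 \cdot 128 = 896$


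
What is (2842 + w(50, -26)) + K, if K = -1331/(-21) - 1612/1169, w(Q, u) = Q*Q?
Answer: 2707405/501 ≈ 5404.0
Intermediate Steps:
w(Q, u) = Q²
K = 31063/501 (K = -1331*(-1/21) - 1612*1/1169 = 1331/21 - 1612/1169 = 31063/501 ≈ 62.002)
(2842 + w(50, -26)) + K = (2842 + 50²) + 31063/501 = (2842 + 2500) + 31063/501 = 5342 + 31063/501 = 2707405/501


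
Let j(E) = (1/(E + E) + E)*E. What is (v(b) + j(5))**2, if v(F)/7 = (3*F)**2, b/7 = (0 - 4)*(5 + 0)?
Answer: 6099176061801/4 ≈ 1.5248e+12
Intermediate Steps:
b = -140 (b = 7*((0 - 4)*(5 + 0)) = 7*(-4*5) = 7*(-20) = -140)
j(E) = E*(E + 1/(2*E)) (j(E) = (1/(2*E) + E)*E = (E + 1/(2*E))*E = E*(E + 1/(2*E)))
v(F) = 63*F**2 (v(F) = 7*(3*F)**2 = 7*(9*F**2) = 63*F**2)
(v(b) + j(5))**2 = (63*(-140)**2 + (1/2 + 5**2))**2 = (63*19600 + (1/2 + 25))**2 = (1234800 + 51/2)**2 = (2469651/2)**2 = 6099176061801/4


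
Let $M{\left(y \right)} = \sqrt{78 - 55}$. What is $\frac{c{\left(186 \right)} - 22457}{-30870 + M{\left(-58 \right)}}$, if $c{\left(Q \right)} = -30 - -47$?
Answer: $\frac{692722800}{952956877} + \frac{22440 \sqrt{23}}{952956877} \approx 0.72703$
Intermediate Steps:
$M{\left(y \right)} = \sqrt{23}$
$c{\left(Q \right)} = 17$ ($c{\left(Q \right)} = -30 + 47 = 17$)
$\frac{c{\left(186 \right)} - 22457}{-30870 + M{\left(-58 \right)}} = \frac{17 - 22457}{-30870 + \sqrt{23}} = - \frac{22440}{-30870 + \sqrt{23}}$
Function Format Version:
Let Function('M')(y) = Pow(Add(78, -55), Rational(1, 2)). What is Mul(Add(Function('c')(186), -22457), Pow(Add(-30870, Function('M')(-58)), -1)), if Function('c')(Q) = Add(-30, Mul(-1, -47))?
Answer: Add(Rational(692722800, 952956877), Mul(Rational(22440, 952956877), Pow(23, Rational(1, 2)))) ≈ 0.72703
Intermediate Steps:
Function('M')(y) = Pow(23, Rational(1, 2))
Function('c')(Q) = 17 (Function('c')(Q) = Add(-30, 47) = 17)
Mul(Add(Function('c')(186), -22457), Pow(Add(-30870, Function('M')(-58)), -1)) = Mul(Add(17, -22457), Pow(Add(-30870, Pow(23, Rational(1, 2))), -1)) = Mul(-22440, Pow(Add(-30870, Pow(23, Rational(1, 2))), -1))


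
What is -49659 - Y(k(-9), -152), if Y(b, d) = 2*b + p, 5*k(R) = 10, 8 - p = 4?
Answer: -49667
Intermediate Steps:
p = 4 (p = 8 - 1*4 = 8 - 4 = 4)
k(R) = 2 (k(R) = (1/5)*10 = 2)
Y(b, d) = 4 + 2*b (Y(b, d) = 2*b + 4 = 4 + 2*b)
-49659 - Y(k(-9), -152) = -49659 - (4 + 2*2) = -49659 - (4 + 4) = -49659 - 1*8 = -49659 - 8 = -49667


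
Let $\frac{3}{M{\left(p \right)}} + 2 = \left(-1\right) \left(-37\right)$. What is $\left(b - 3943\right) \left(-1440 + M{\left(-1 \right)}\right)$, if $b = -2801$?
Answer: $\frac{339877368}{35} \approx 9.7108 \cdot 10^{6}$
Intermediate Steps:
$M{\left(p \right)} = \frac{3}{35}$ ($M{\left(p \right)} = \frac{3}{-2 - -37} = \frac{3}{-2 + 37} = \frac{3}{35}$)
$\left(b - 3943\right) \left(-1440 + M{\left(-1 \right)}\right) = \left(-2801 - 3943\right) \left(-1440 + \frac{3}{35}\right) = \left(-6744\right) \left(- \frac{50397}{35}\right) = \frac{339877368}{35}$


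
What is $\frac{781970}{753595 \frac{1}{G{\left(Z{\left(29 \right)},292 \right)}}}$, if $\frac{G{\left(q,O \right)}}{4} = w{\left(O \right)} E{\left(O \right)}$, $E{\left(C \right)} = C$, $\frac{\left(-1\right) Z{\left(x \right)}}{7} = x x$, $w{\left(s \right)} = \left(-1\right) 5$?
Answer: $- \frac{913340960}{150719} \approx -6059.9$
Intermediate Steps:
$w{\left(s \right)} = -5$
$Z{\left(x \right)} = - 7 x^{2}$ ($Z{\left(x \right)} = - 7 x x = - 7 x^{2}$)
$G{\left(q,O \right)} = - 20 O$ ($G{\left(q,O \right)} = 4 \left(- 5 O\right) = - 20 O$)
$\frac{781970}{753595 \frac{1}{G{\left(Z{\left(29 \right)},292 \right)}}} = \frac{781970}{753595 \frac{1}{\left(-20\right) 292}} = \frac{781970}{753595 \frac{1}{-5840}} = \frac{781970}{753595 \left(- \frac{1}{5840}\right)} = \frac{781970}{- \frac{150719}{1168}} = 781970 \left(- \frac{1168}{150719}\right) = - \frac{913340960}{150719}$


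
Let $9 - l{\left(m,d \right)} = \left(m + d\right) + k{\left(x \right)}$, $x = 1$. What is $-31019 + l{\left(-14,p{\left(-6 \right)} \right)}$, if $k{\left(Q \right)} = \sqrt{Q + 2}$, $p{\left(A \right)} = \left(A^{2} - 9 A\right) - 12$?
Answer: $-31074 - \sqrt{3} \approx -31076.0$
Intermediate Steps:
$p{\left(A \right)} = -12 + A^{2} - 9 A$
$k{\left(Q \right)} = \sqrt{2 + Q}$
$l{\left(m,d \right)} = 9 - d - m - \sqrt{3}$ ($l{\left(m,d \right)} = 9 - \left(\left(m + d\right) + \sqrt{2 + 1}\right) = 9 - \left(\left(d + m\right) + \sqrt{3}\right) = 9 - \left(d + m + \sqrt{3}\right) = 9 - d - m - \sqrt{3}$)
$-31019 + l{\left(-14,p{\left(-6 \right)} \right)} = -31019 - \left(1 + 54 + \sqrt{3}\right) = -31019 + \left(9 - \left(-12 + 36 + 54\right) + 14 - \sqrt{3}\right) = -31019 + \left(9 - 78 + 14 - \sqrt{3}\right) = -31019 - \left(55 + \sqrt{3}\right) = -31074 - \sqrt{3}$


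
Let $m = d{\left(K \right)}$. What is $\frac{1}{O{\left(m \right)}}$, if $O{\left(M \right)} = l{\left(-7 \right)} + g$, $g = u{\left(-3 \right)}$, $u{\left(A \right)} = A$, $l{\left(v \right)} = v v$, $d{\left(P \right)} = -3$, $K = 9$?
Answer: $\frac{1}{46} \approx 0.021739$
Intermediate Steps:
$l{\left(v \right)} = v^{2}$
$g = -3$
$m = -3$
$O{\left(M \right)} = 46$ ($O{\left(M \right)} = \left(-7\right)^{2} - 3 = 49 - 3 = 46$)
$\frac{1}{O{\left(m \right)}} = \frac{1}{46}$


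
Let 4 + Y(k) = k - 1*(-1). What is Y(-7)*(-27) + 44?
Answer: 314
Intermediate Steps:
Y(k) = -3 + k (Y(k) = -4 + (k - 1*(-1)) = -4 + (k + 1) = -4 + (1 + k) = -3 + k)
Y(-7)*(-27) + 44 = (-3 - 7)*(-27) + 44 = -10*(-27) + 44 = 270 + 44 = 314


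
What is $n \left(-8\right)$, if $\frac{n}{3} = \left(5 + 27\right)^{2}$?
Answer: $-24576$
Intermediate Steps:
$n = 3072$ ($n = 3 \left(5 + 27\right)^{2} = 3 \cdot 32^{2} = 3 \cdot 1024 = 3072$)
$n \left(-8\right) = 3072 \left(-8\right) = -24576$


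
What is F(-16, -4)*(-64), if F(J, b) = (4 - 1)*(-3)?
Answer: 576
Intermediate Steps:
F(J, b) = -9 (F(J, b) = 3*(-3) = -9)
F(-16, -4)*(-64) = -9*(-64) = 576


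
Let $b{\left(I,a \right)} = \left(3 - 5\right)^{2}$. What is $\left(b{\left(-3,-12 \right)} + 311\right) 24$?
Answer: $7560$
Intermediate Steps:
$b{\left(I,a \right)} = 4$ ($b{\left(I,a \right)} = \left(-2\right)^{2} = 4$)
$\left(b{\left(-3,-12 \right)} + 311\right) 24 = \left(4 + 311\right) 24 = 315 \cdot 24 = 7560$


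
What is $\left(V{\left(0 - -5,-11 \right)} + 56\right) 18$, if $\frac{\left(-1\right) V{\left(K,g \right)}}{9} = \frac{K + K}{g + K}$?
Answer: $1278$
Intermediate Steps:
$V{\left(K,g \right)} = - \frac{18 K}{K + g}$ ($V{\left(K,g \right)} = - 9 \frac{K + K}{g + K} = - 9 \frac{2 K}{K + g} = - \frac{18 K}{K + g}$)
$\left(V{\left(0 - -5,-11 \right)} + 56\right) 18 = \left(- \frac{18 \left(0 - -5\right)}{\left(0 - -5\right) - 11} + 56\right) 18 = \left(- \frac{18 \left(0 + 5\right)}{\left(0 + 5\right) - 11} + 56\right) 18 = \left(\left(-18\right) 5 \frac{1}{5 - 11} + 56\right) 18 = \left(\left(-18\right) 5 \frac{1}{-6} + 56\right) 18 = \left(\left(-18\right) 5 \left(- \frac{1}{6}\right) + 56\right) 18 = \left(15 + 56\right) 18 = 71 \cdot 18 = 1278$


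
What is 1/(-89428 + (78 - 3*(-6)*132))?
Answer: -1/86974 ≈ -1.1498e-5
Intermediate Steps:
1/(-89428 + (78 - 3*(-6)*132)) = 1/(-89428 + (78 + 18*132)) = 1/(-89428 + (78 + 2376)) = 1/(-89428 + 2454) = 1/(-86974) = -1/86974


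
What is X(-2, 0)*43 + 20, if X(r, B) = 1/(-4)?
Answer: 37/4 ≈ 9.2500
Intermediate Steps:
X(r, B) = -¼
X(-2, 0)*43 + 20 = -¼*43 + 20 = -43/4 + 20 = 37/4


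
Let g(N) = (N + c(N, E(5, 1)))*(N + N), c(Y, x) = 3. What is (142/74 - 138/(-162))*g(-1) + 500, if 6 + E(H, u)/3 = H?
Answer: 488428/999 ≈ 488.92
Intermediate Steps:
E(H, u) = -18 + 3*H
g(N) = 2*N*(3 + N) (g(N) = (N + 3)*(N + N) = (3 + N)*(2*N) = 2*N*(3 + N))
(142/74 - 138/(-162))*g(-1) + 500 = (142/74 - 138/(-162))*(2*(-1)*(3 - 1)) + 500 = (142*(1/74) - 138*(-1/162))*(2*(-1)*2) + 500 = (71/37 + 23/27)*(-4) + 500 = (2768/999)*(-4) + 500 = -11072/999 + 500 = 488428/999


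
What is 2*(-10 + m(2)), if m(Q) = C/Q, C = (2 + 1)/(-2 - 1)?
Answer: -21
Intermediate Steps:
C = -1 (C = 3/(-3) = 3*(-⅓) = -1)
m(Q) = -1/Q
2*(-10 + m(2)) = 2*(-10 - 1/2) = 2*(-10 - 1*½) = 2*(-10 - ½) = 2*(-21/2) = -21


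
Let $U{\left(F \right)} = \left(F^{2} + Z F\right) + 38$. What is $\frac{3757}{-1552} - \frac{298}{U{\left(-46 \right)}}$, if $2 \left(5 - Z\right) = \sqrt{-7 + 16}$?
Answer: $- \frac{7950197}{3093136} \approx -2.5703$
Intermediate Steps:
$Z = \frac{7}{2}$ ($Z = 5 - \frac{\sqrt{-7 + 16}}{2} = 5 - \frac{\sqrt{9}}{2} = 5 - \frac{3}{2} = \frac{7}{2} \approx 3.5$)
$U{\left(F \right)} = 38 + F^{2} + \frac{7 F}{2}$ ($U{\left(F \right)} = \left(F^{2} + \frac{7 F}{2}\right) + 38 = 38 + F^{2} + \frac{7 F}{2}$)
$\frac{3757}{-1552} - \frac{298}{U{\left(-46 \right)}} = \frac{3757}{-1552} - \frac{298}{38 + \left(-46\right)^{2} + \frac{7}{2} \left(-46\right)} = 3757 \left(- \frac{1}{1552}\right) - \frac{298}{38 + 2116 - 161} = - \frac{3757}{1552} - \frac{298}{1993} = - \frac{7950197}{3093136}$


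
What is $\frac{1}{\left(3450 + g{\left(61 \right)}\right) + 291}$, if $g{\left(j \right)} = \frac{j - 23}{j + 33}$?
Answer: $\frac{47}{175846} \approx 0.00026728$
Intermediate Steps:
$g{\left(j \right)} = \frac{-23 + j}{33 + j}$
$\frac{1}{\left(3450 + g{\left(61 \right)}\right) + 291} = \frac{1}{\left(3450 + \frac{-23 + 61}{33 + 61}\right) + 291} = \frac{1}{\left(3450 + \frac{1}{94} \cdot 38\right) + 291} = \frac{1}{\left(3450 + \frac{19}{47}\right) + 291} = \frac{1}{\frac{162169}{47} + 291} = \frac{1}{\frac{175846}{47}} = \frac{47}{175846}$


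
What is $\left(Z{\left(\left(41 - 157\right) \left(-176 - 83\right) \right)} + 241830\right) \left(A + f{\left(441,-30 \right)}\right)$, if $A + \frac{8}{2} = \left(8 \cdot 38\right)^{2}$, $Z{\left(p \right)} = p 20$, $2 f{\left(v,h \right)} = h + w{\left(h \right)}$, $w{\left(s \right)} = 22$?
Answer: $77873145680$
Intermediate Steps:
$f{\left(v,h \right)} = 11 + \frac{h}{2}$ ($f{\left(v,h \right)} = \frac{h + 22}{2} = \frac{22 + h}{2} = 11 + \frac{h}{2}$)
$Z{\left(p \right)} = 20 p$
$A = 92412$ ($A = -4 + \left(8 \cdot 38\right)^{2} = -4 + 304^{2} = -4 + 92416 = 92412$)
$\left(Z{\left(\left(41 - 157\right) \left(-176 - 83\right) \right)} + 241830\right) \left(A + f{\left(441,-30 \right)}\right) = \left(20 \left(41 - 157\right) \left(-176 - 83\right) + 241830\right) \left(92412 + \left(11 + \frac{1}{2} \left(-30\right)\right)\right) = \left(20 \left(\left(-116\right) \left(-259\right)\right) + 241830\right) \left(92412 + \left(11 - 15\right)\right) = \left(20 \cdot 30044 + 241830\right) \left(92412 - 4\right) = \left(600880 + 241830\right) 92408 = 842710 \cdot 92408 = 77873145680$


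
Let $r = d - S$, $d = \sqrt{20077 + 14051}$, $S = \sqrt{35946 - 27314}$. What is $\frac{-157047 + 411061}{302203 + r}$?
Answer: $\frac{254014}{302203 - 2 \sqrt{2158} + 12 \sqrt{237}} \approx 0.84029$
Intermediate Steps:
$S = 2 \sqrt{2158}$ ($S = \sqrt{8632} = 2 \sqrt{2158} \approx 92.909$)
$d = 12 \sqrt{237}$ ($d = \sqrt{34128} = 12 \sqrt{237} \approx 184.74$)
$r = - 2 \sqrt{2158} + 12 \sqrt{237}$ ($r = 12 \sqrt{237} - 2 \sqrt{2158} = - 2 \sqrt{2158} + 12 \sqrt{237} \approx 91.829$)
$\frac{-157047 + 411061}{302203 + r} = \frac{-157047 + 411061}{302203 - \left(- 12 \sqrt{237} + 2 \sqrt{2158}\right)} = \frac{254014}{302203 - 2 \sqrt{2158} + 12 \sqrt{237}}$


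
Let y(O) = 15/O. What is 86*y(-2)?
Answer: -645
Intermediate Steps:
86*y(-2) = 86*(15/(-2)) = 86*(15*(-½)) = 86*(-15/2) = -645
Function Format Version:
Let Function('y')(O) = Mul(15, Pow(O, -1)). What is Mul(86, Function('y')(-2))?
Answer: -645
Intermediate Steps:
Mul(86, Function('y')(-2)) = Mul(86, Mul(15, Pow(-2, -1))) = Mul(86, Mul(15, Rational(-1, 2))) = Mul(86, Rational(-15, 2)) = -645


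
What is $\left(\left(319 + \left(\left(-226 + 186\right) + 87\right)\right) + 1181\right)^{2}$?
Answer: $2393209$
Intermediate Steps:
$\left(\left(319 + \left(\left(-226 + 186\right) + 87\right)\right) + 1181\right)^{2} = \left(\left(319 + \left(-40 + 87\right)\right) + 1181\right)^{2} = \left(\left(319 + 47\right) + 1181\right)^{2} = \left(366 + 1181\right)^{2} = 1547^{2} = 2393209$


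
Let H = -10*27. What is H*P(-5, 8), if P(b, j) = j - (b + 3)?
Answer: -2700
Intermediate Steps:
P(b, j) = -3 + j - b (P(b, j) = j - (3 + b) = j + (-3 - b) = -3 + j - b)
H = -270
H*P(-5, 8) = -270*(-3 + 8 - 1*(-5)) = -270*(-3 + 8 + 5) = -270*10 = -2700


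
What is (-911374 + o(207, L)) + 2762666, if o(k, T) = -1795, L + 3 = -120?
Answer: 1849497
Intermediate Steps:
L = -123 (L = -3 - 120 = -123)
(-911374 + o(207, L)) + 2762666 = (-911374 - 1795) + 2762666 = -913169 + 2762666 = 1849497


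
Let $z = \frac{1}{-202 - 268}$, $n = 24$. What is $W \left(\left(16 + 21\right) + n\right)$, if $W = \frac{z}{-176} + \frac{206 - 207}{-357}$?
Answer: $\frac{5067697}{29531040} \approx 0.17161$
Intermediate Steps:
$z = - \frac{1}{470}$ ($z = \frac{1}{-470} = - \frac{1}{470} \approx -0.0021277$)
$W = \frac{83077}{29531040}$ ($W = - \frac{1}{470 \left(-176\right)} + \frac{206 - 207}{-357} = \left(- \frac{1}{470}\right) \left(- \frac{1}{176}\right) + \left(206 - 207\right) \left(- \frac{1}{357}\right) = \frac{1}{82720} - - \frac{1}{357} = \frac{1}{82720} + \frac{1}{357} = \frac{83077}{29531040} \approx 0.0028132$)
$W \left(\left(16 + 21\right) + n\right) = \frac{83077 \left(\left(16 + 21\right) + 24\right)}{29531040} = \frac{83077 \left(37 + 24\right)}{29531040} = \frac{83077}{29531040} \cdot 61 = \frac{5067697}{29531040}$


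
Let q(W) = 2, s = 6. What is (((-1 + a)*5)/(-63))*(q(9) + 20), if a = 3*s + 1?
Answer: -220/7 ≈ -31.429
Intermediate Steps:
a = 19 (a = 3*6 + 1 = 18 + 1 = 19)
(((-1 + a)*5)/(-63))*(q(9) + 20) = (((-1 + 19)*5)/(-63))*(2 + 20) = ((18*5)*(-1/63))*22 = (90*(-1/63))*22 = -10/7*22 = -220/7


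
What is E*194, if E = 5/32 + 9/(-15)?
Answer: -6887/80 ≈ -86.088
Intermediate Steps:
E = -71/160 (E = 5*(1/32) + 9*(-1/15) = 5/32 - ⅗ = -71/160 ≈ -0.44375)
E*194 = -71/160*194 = -6887/80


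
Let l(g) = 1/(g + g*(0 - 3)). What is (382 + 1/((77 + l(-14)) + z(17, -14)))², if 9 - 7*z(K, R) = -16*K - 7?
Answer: 1597862852356/10949481 ≈ 1.4593e+5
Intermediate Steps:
z(K, R) = 16/7 + 16*K/7 (z(K, R) = 9/7 - (-16*K - 7)/7 = 9/7 - (-7 - 16*K)/7 = 9/7 + (1 + 16*K/7) = 16/7 + 16*K/7)
l(g) = -1/(2*g) (l(g) = 1/(g + g*(-3)) = 1/(g - 3*g) = 1/(-2*g) = -1/(2*g))
(382 + 1/((77 + l(-14)) + z(17, -14)))² = (382 + 1/((77 - ½/(-14)) + (16/7 + (16/7)*17)))² = (382 + 1/((77 - ½*(-1/14)) + (16/7 + 272/7)))² = (382 + 1/((77 + 1/28) + 288/7))² = (382 + 1/(2157/28 + 288/7))² = (382 + 1/(3309/28))² = (382 + 28/3309)² = (1264066/3309)² = 1597862852356/10949481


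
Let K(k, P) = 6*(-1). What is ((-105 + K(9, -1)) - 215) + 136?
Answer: -190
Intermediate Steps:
K(k, P) = -6
((-105 + K(9, -1)) - 215) + 136 = ((-105 - 6) - 215) + 136 = (-111 - 215) + 136 = -326 + 136 = -190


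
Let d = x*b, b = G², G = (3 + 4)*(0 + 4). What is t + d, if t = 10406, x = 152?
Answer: 129574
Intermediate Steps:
G = 28 (G = 7*4 = 28)
b = 784 (b = 28² = 784)
d = 119168 (d = 152*784 = 119168)
t + d = 10406 + 119168 = 129574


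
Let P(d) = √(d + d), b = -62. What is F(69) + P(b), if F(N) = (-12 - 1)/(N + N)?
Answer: -13/138 + 2*I*√31 ≈ -0.094203 + 11.136*I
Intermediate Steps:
P(d) = √2*√d (P(d) = √(2*d) = √2*√d)
F(N) = -13/(2*N) (F(N) = -13*1/(2*N) = -13/(2*N))
F(69) + P(b) = -13/2/69 + √2*√(-62) = -13/2*1/69 + √2*(I*√62) = -13/138 + 2*I*√31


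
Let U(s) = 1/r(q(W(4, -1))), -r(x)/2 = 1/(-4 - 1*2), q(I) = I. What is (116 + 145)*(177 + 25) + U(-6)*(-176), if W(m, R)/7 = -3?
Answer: 52194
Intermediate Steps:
W(m, R) = -21 (W(m, R) = 7*(-3) = -21)
r(x) = ⅓ (r(x) = -2/(-4 - 1*2) = -2/(-4 - 2) = -2/(-6) = -2*(-⅙) = ⅓)
U(s) = 3 (U(s) = 1/(⅓) = 3)
(116 + 145)*(177 + 25) + U(-6)*(-176) = (116 + 145)*(177 + 25) + 3*(-176) = 261*202 - 528 = 52722 - 528 = 52194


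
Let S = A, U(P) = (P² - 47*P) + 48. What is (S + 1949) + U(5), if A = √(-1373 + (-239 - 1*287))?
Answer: 1787 + 3*I*√211 ≈ 1787.0 + 43.578*I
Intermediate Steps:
U(P) = 48 + P² - 47*P
A = 3*I*√211 (A = √(-1373 + (-239 - 287)) = √(-1373 - 526) = √(-1899) = 3*I*√211 ≈ 43.578*I)
S = 3*I*√211 ≈ 43.578*I
(S + 1949) + U(5) = (3*I*√211 + 1949) + (48 + 5² - 47*5) = (1949 + 3*I*√211) + (48 + 25 - 235) = (1949 + 3*I*√211) - 162 = 1787 + 3*I*√211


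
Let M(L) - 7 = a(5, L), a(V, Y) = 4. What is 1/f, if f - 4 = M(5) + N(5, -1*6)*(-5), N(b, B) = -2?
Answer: 1/25 ≈ 0.040000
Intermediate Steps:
M(L) = 11 (M(L) = 7 + 4 = 11)
f = 25 (f = 4 + (11 - 2*(-5)) = 4 + (11 + 10) = 4 + 21 = 25)
1/f = 1/25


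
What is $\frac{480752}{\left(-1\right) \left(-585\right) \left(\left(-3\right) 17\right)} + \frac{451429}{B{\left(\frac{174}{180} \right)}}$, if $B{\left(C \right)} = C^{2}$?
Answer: $\frac{12121141481068}{25091235} \approx 4.8308 \cdot 10^{5}$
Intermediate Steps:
$\frac{480752}{\left(-1\right) \left(-585\right) \left(\left(-3\right) 17\right)} + \frac{451429}{B{\left(\frac{174}{180} \right)}} = \frac{480752}{\left(-1\right) \left(-585\right) \left(\left(-3\right) 17\right)} + \frac{451429}{\left(\frac{174}{180}\right)^{2}} = \frac{480752}{585 \left(-51\right)} + \frac{451429}{\left(174 \cdot \frac{1}{180}\right)^{2}} = \frac{480752}{-29835} + \frac{451429}{\left(\frac{29}{30}\right)^{2}} = 480752 \left(- \frac{1}{29835}\right) + \frac{451429}{\frac{841}{900}} = - \frac{480752}{29835} + 451429 \cdot \frac{900}{841} = - \frac{480752}{29835} + \frac{406286100}{841} = \frac{12121141481068}{25091235}$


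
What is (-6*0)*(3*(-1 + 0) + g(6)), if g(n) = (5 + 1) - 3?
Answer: 0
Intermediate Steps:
g(n) = 3 (g(n) = 6 - 3 = 3)
(-6*0)*(3*(-1 + 0) + g(6)) = (-6*0)*(3*(-1 + 0) + 3) = 0*(3*(-1) + 3) = 0*(-3 + 3) = 0*0 = 0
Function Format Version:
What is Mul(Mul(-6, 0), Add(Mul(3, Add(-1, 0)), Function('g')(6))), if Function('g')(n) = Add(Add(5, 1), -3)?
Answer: 0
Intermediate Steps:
Function('g')(n) = 3 (Function('g')(n) = Add(6, -3) = 3)
Mul(Mul(-6, 0), Add(Mul(3, Add(-1, 0)), Function('g')(6))) = Mul(Mul(-6, 0), Add(Mul(3, Add(-1, 0)), 3)) = Mul(0, Add(Mul(3, -1), 3)) = Mul(0, Add(-3, 3)) = Mul(0, 0) = 0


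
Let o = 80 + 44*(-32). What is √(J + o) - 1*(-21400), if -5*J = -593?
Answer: 21400 + I*√30235/5 ≈ 21400.0 + 34.776*I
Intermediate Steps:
J = 593/5 (J = -⅕*(-593) = 593/5 ≈ 118.60)
o = -1328 (o = 80 - 1408 = -1328)
√(J + o) - 1*(-21400) = √(593/5 - 1328) - 1*(-21400) = √(-6047/5) + 21400 = I*√30235/5 + 21400 = 21400 + I*√30235/5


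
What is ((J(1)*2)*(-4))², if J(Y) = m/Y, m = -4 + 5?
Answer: 64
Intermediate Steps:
m = 1
J(Y) = 1/Y
((J(1)*2)*(-4))² = ((2/1)*(-4))² = ((1*2)*(-4))² = (2*(-4))² = (-8)² = 64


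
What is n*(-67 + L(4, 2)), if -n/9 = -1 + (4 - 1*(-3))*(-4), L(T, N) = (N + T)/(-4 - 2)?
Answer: -17748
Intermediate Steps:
L(T, N) = -N/6 - T/6 (L(T, N) = (N + T)/(-6) = (N + T)*(-1/6) = -N/6 - T/6)
n = 261 (n = -9*(-1 + (4 - 1*(-3))*(-4)) = -9*(-1 + (4 + 3)*(-4)) = -9*(-1 + 7*(-4)) = -9*(-1 - 28) = -9*(-29) = 261)
n*(-67 + L(4, 2)) = 261*(-67 + (-1/6*2 - 1/6*4)) = 261*(-67 + (-1/3 - 2/3)) = 261*(-67 - 1) = 261*(-68) = -17748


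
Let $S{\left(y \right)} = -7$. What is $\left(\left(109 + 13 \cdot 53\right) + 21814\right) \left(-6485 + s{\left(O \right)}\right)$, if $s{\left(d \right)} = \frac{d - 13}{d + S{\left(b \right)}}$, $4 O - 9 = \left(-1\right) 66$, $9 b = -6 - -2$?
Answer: $- \frac{12461834992}{85} \approx -1.4661 \cdot 10^{8}$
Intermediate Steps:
$b = - \frac{4}{9}$ ($b = \frac{-6 - -2}{9} = \frac{-6 + 2}{9} = \frac{1}{9} \left(-4\right) = - \frac{4}{9} \approx -0.44444$)
$O = - \frac{57}{4}$ ($O = \frac{9}{4} + \frac{\left(-1\right) 66}{4} = \frac{9}{4} + \frac{1}{4} \left(-66\right) = \frac{9}{4} - \frac{33}{2} = - \frac{57}{4} \approx -14.25$)
$s{\left(d \right)} = \frac{-13 + d}{-7 + d}$ ($s{\left(d \right)} = \frac{d - 13}{d - 7} = \frac{-13 + d}{-7 + d}$)
$\left(\left(109 + 13 \cdot 53\right) + 21814\right) \left(-6485 + s{\left(O \right)}\right) = \left(\left(109 + 13 \cdot 53\right) + 21814\right) \left(-6485 + \frac{-13 - \frac{57}{4}}{-7 - \frac{57}{4}}\right) = \left(\left(109 + 689\right) + 21814\right) \left(-6485 + \frac{1}{- \frac{85}{4}} \left(- \frac{109}{4}\right)\right) = \left(798 + 21814\right) \left(-6485 - - \frac{109}{85}\right) = 22612 \left(-6485 + \frac{109}{85}\right) = 22612 \left(- \frac{551116}{85}\right) = - \frac{12461834992}{85}$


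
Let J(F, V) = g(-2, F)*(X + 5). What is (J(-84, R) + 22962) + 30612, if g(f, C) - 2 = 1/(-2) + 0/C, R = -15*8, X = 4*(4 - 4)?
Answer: 107163/2 ≈ 53582.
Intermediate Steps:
X = 0 (X = 4*0 = 0)
R = -120
g(f, C) = 3/2 (g(f, C) = 2 + (1/(-2) + 0/C) = 2 + (1*(-½) + 0) = 2 + (-½ + 0) = 2 - ½ = 3/2)
J(F, V) = 15/2 (J(F, V) = 3*(0 + 5)/2 = (3/2)*5 = 15/2)
(J(-84, R) + 22962) + 30612 = (15/2 + 22962) + 30612 = 45939/2 + 30612 = 107163/2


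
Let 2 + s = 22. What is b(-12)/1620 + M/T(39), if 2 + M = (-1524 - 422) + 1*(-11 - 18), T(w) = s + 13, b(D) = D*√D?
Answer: -659/11 - 2*I*√3/135 ≈ -59.909 - 0.02566*I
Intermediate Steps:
s = 20 (s = -2 + 22 = 20)
b(D) = D^(3/2)
T(w) = 33 (T(w) = 20 + 13 = 33)
M = -1977 (M = -2 + ((-1524 - 422) + 1*(-11 - 18)) = -2 + (-1946 + 1*(-29)) = -2 + (-1946 - 29) = -2 - 1975 = -1977)
b(-12)/1620 + M/T(39) = (-12)^(3/2)/1620 - 1977/33 = -24*I*√3*(1/1620) - 1977*1/33 = -2*I*√3/135 - 659/11 = -659/11 - 2*I*√3/135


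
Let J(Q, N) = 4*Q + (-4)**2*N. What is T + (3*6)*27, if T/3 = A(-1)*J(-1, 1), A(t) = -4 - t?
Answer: 378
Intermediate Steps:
J(Q, N) = 4*Q + 16*N
T = -108 (T = 3*((-4 - 1*(-1))*(4*(-1) + 16*1)) = 3*((-4 + 1)*(-4 + 16)) = 3*(-3*12) = 3*(-36) = -108)
T + (3*6)*27 = -108 + (3*6)*27 = -108 + 18*27 = -108 + 486 = 378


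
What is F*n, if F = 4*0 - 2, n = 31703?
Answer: -63406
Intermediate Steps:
F = -2 (F = 0 - 2 = -2)
F*n = -2*31703 = -63406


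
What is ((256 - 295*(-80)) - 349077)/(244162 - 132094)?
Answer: -108407/37356 ≈ -2.9020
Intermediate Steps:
((256 - 295*(-80)) - 349077)/(244162 - 132094) = ((256 + 23600) - 349077)/112068 = (23856 - 349077)*(1/112068) = -325221*1/112068 = -108407/37356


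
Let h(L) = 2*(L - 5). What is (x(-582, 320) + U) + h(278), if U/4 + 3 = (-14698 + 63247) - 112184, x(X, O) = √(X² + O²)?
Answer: -254006 + 2*√110281 ≈ -2.5334e+5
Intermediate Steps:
x(X, O) = √(O² + X²)
h(L) = -10 + 2*L (h(L) = 2*(-5 + L) = -10 + 2*L)
U = -254552 (U = -12 + 4*((-14698 + 63247) - 112184) = -12 + 4*(48549 - 112184) = -12 + 4*(-63635) = -12 - 254540 = -254552)
(x(-582, 320) + U) + h(278) = (√(320² + (-582)²) - 254552) + (-10 + 2*278) = (√(102400 + 338724) - 254552) + (-10 + 556) = (√441124 - 254552) + 546 = (2*√110281 - 254552) + 546 = (-254552 + 2*√110281) + 546 = -254006 + 2*√110281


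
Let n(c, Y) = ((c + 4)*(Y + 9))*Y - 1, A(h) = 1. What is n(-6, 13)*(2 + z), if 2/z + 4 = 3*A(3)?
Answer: 0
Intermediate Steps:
n(c, Y) = -1 + Y*(4 + c)*(9 + Y) (n(c, Y) = ((4 + c)*(9 + Y))*Y - 1 = Y*(4 + c)*(9 + Y) - 1 = -1 + Y*(4 + c)*(9 + Y))
z = -2 (z = 2/(-4 + 3*1) = 2/(-4 + 3) = 2/(-1) = 2*(-1) = -2)
n(-6, 13)*(2 + z) = (-1 + 4*13² + 36*13 - 6*13² + 9*13*(-6))*(2 - 2) = (-1 + 4*169 + 468 - 6*169 - 702)*0 = (-1 + 676 + 468 - 1014 - 702)*0 = -573*0 = 0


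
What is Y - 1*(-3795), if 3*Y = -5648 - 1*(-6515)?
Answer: 4084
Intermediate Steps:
Y = 289 (Y = (-5648 - 1*(-6515))/3 = (-5648 + 6515)/3 = (⅓)*867 = 289)
Y - 1*(-3795) = 289 - 1*(-3795) = 289 + 3795 = 4084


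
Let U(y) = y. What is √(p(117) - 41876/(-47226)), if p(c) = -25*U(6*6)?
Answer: I*√501321983106/23613 ≈ 29.985*I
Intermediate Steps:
p(c) = -900 (p(c) = -150*6 = -25*36 = -900)
√(p(117) - 41876/(-47226)) = √(-900 - 41876/(-47226)) = √(-900 - 41876*(-1/47226)) = √(-900 + 20938/23613) = √(-21230762/23613) = I*√501321983106/23613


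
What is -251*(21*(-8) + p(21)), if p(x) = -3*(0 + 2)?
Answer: 43674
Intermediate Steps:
p(x) = -6 (p(x) = -3*2 = -6)
-251*(21*(-8) + p(21)) = -251*(21*(-8) - 6) = -251*(-168 - 6) = -251*(-174) = 43674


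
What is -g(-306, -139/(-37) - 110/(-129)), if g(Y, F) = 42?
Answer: -42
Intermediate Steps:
-g(-306, -139/(-37) - 110/(-129)) = -1*42 = -42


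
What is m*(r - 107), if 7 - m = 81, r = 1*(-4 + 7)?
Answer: 7696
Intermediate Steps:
r = 3 (r = 1*3 = 3)
m = -74 (m = 7 - 1*81 = 7 - 81 = -74)
m*(r - 107) = -74*(3 - 107) = -74*(-104) = 7696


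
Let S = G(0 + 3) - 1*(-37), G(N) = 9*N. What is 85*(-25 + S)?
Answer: 3315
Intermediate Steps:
S = 64 (S = 9*(0 + 3) - 1*(-37) = 9*3 + 37 = 27 + 37 = 64)
85*(-25 + S) = 85*(-25 + 64) = 85*39 = 3315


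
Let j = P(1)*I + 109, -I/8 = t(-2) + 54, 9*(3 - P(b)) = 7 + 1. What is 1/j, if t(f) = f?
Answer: -9/6923 ≈ -0.0013000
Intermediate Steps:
P(b) = 19/9 (P(b) = 3 - (7 + 1)/9 = 3 - ⅑*8 = 3 - 8/9 = 19/9)
I = -416 (I = -8*(-2 + 54) = -8*52 = -416)
j = -6923/9 (j = (19/9)*(-416) + 109 = -7904/9 + 109 = -6923/9 ≈ -769.22)
1/j = 1/(-6923/9) = -9/6923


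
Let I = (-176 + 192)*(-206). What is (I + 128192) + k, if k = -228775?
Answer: -103879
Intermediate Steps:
I = -3296 (I = 16*(-206) = -3296)
(I + 128192) + k = (-3296 + 128192) - 228775 = 124896 - 228775 = -103879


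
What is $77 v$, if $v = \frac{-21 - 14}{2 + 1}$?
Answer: $- \frac{2695}{3} \approx -898.33$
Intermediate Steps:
$v = - \frac{35}{3} \approx -11.667$
$77 v = 77 \left(- \frac{35}{3}\right) = - \frac{2695}{3}$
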